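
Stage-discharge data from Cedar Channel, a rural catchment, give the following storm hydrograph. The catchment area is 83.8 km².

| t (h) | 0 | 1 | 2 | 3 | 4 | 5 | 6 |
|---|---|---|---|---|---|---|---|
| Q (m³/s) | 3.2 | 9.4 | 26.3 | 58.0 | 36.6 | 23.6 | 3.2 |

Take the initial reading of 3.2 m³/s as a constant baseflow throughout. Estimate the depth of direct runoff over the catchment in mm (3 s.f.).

d ≈ 5.92 mm

Direct runoff: 0.0, 6.2, 23.1, 54.8, 33.4, 20.4, 0.0 m³/s; ΣQ_DR = 137.9 m³/s.
V = ΣQ_DR · Δt = 137.9 × 3600 s = 4.964 × 10^5 m³.
Over A = 83.8 km², depth = V / A = 5.92 mm.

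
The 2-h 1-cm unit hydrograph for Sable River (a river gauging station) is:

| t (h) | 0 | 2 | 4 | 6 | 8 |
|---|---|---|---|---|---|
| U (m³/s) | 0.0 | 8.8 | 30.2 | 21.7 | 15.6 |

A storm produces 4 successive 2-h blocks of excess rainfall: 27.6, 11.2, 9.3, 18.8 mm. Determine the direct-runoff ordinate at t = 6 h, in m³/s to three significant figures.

By discrete convolution, Q_j = Σ (P_i / 10 mm) · U_{j−i}.
At t = 6 h (j=3): Q = (27.6/10)·21.7 + (11.2/10)·30.2 + (9.3/10)·8.8 + (18.8/10)·0.0 = 102 m³/s.

Q ≈ 102 m³/s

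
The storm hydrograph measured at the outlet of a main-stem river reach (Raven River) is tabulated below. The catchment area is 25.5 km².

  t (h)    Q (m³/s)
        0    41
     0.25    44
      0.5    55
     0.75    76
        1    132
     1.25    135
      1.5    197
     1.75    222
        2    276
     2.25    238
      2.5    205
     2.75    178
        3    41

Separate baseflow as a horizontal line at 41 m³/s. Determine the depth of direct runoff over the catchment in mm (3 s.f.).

d ≈ 46.1 mm

Direct runoff: 0.0, 3.0, 14.0, 35.0, 91.0, 94.0, 156.0, 181.0, 235.0, 197.0, 164.0, 137.0, 0.0 m³/s; ΣQ_DR = 1307 m³/s.
V = ΣQ_DR · Δt = 1307 × 900 s = 1.176 × 10^6 m³.
Over A = 25.5 km², depth = V / A = 46.1 mm.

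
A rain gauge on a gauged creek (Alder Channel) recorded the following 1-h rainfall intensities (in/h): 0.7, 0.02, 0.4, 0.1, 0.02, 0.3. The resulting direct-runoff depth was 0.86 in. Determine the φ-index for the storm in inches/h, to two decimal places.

φ ≈ 0.18 in/h

Only the 3 blocks with intensity above φ contribute runoff: 0.7, 0.4, 0.3 in/h.
Σ(I−φ)·Δt = d  ⇒  (0.7+0.4+0.3 − 3φ)·1 = 0.86
φ = (1.400 − 0.86/1) / 3 = 0.18 in/h.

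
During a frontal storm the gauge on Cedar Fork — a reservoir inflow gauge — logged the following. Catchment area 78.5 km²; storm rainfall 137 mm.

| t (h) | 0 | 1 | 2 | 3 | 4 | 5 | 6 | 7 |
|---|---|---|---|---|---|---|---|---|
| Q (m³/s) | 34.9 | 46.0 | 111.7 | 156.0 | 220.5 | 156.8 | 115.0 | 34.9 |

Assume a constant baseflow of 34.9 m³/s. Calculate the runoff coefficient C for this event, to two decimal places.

C ≈ 0.20

ΣQ_DR = 596.6 m³/s; V = ΣQ_DR·Δt = 2.148 × 10^6 m³.
Runoff depth d = V / A = 27.36 mm.
C = d / P = 27.36 / 137 = 0.20.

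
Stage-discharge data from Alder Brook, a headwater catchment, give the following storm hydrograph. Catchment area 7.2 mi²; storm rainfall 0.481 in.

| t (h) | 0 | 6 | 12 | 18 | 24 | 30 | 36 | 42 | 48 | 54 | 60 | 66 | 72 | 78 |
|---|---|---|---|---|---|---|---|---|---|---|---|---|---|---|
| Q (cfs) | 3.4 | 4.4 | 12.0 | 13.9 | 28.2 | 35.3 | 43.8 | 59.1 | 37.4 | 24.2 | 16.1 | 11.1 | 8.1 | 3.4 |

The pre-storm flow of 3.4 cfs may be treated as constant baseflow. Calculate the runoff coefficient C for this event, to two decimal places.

ΣQ_DR = 252.8 cfs; V = ΣQ_DR·Δt = 5.460 × 10^6 ft³.
Runoff depth d = V / A = 0.3264 in.
C = d / P = 0.3264 / 0.481 = 0.68.

C ≈ 0.68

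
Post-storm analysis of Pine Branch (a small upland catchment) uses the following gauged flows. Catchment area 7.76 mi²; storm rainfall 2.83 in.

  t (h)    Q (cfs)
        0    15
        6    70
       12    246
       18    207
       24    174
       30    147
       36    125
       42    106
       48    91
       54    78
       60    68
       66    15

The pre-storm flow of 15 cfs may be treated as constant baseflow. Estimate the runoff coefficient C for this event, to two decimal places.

C ≈ 0.49

ΣQ_DR = 1162 cfs; V = ΣQ_DR·Δt = 2.510 × 10^7 ft³.
Runoff depth d = V / A = 1.392 in.
C = d / P = 1.392 / 2.83 = 0.49.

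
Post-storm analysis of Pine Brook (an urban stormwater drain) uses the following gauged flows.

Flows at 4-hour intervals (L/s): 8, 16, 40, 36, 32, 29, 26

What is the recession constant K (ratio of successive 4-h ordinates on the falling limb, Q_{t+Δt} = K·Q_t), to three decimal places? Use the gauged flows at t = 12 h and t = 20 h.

Using the recession-limb readings at t = 12 h and t = 20 h: Q falls from 36 to 29 L/s over 2 intervals.
K = (Q₂/Q₁)^(1/2) = (29/36)^(1/2) = 0.898.

K ≈ 0.898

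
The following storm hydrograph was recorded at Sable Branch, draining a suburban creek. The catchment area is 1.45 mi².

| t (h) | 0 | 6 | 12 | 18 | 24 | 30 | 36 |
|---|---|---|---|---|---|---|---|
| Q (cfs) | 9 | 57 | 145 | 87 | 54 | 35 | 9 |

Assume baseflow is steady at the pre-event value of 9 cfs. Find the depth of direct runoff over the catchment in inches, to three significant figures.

d ≈ 2.14 in

Direct runoff: 0.0, 48.0, 136.0, 78.0, 45.0, 26.0, 0.0 cfs; ΣQ_DR = 333.0 cfs.
V = ΣQ_DR · Δt = 333.0 × 21600 s = 7.193 × 10^6 ft³.
Over A = 1.45 mi², depth = V / A = 2.14 in.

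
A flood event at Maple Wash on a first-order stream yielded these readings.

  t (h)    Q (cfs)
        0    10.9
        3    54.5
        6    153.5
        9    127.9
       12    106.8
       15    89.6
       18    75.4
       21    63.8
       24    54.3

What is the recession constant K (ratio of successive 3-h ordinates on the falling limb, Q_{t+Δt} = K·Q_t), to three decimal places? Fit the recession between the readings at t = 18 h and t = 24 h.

K ≈ 0.849

Using the recession-limb readings at t = 18 h and t = 24 h: Q falls from 75.4 to 54.3 cfs over 2 intervals.
K = (Q₂/Q₁)^(1/2) = (54.3/75.4)^(1/2) = 0.849.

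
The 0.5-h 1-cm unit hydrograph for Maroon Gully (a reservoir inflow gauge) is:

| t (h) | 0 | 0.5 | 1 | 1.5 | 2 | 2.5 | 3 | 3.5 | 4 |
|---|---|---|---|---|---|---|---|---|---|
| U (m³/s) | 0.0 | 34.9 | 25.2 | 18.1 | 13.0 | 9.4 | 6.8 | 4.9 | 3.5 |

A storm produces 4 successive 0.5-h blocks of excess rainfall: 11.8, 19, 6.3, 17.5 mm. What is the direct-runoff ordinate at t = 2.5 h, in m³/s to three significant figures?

By discrete convolution, Q_j = Σ (P_i / 10 mm) · U_{j−i}.
At t = 2.5 h (j=5): Q = (11.8/10)·9.4 + (19/10)·13.0 + (6.3/10)·18.1 + (17.5/10)·25.2 = 91.3 m³/s.

Q ≈ 91.3 m³/s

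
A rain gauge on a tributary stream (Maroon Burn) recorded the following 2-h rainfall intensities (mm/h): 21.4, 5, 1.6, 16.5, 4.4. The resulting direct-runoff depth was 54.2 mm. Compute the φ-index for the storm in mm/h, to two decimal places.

φ ≈ 5.40 mm/h

Only the 2 blocks with intensity above φ contribute runoff: 21.4, 16.5 mm/h.
Σ(I−φ)·Δt = d  ⇒  (21.4+16.5 − 2φ)·2 = 54.2
φ = (37.90 − 54.2/2) / 2 = 5.40 mm/h.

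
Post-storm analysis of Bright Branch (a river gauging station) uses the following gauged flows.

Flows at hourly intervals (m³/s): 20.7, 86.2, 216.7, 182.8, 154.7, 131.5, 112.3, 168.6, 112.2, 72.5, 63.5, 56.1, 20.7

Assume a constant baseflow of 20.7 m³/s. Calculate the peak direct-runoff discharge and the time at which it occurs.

Q_p = 196.0 m³/s at t = 2 h

Subtracting baseflow gives direct-runoff ordinates: 0.0, 65.5, 196.0, 162.1, 134.0, 110.8, 91.6, 147.9, 91.5, 51.8, 42.8, 35.4, 0.0 m³/s.
The maximum is 196.0 m³/s, occurring at the reading for t = 2 h.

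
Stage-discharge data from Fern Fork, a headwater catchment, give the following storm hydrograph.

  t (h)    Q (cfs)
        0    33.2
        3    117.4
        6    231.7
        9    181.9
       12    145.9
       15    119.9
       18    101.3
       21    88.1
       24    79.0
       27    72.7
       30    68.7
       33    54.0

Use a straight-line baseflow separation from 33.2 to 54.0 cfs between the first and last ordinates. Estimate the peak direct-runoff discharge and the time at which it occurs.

Subtracting baseflow gives direct-runoff ordinates: 0.00, 82.31, 194.72, 143.03, 105.14, 77.25, 56.75, 41.66, 30.67, 22.48, 16.59, 0.00 cfs.
The maximum is 194.72 cfs, occurring at the reading for t = 6 h.

Q_p = 194.72 cfs at t = 6 h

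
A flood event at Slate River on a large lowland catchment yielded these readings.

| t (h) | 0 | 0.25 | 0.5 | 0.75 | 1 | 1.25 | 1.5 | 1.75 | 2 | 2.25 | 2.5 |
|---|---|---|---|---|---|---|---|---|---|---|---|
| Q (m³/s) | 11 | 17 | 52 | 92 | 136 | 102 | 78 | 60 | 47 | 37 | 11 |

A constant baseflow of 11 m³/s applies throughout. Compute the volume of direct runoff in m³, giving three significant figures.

V ≈ 4.70 × 10^5 m³

Direct-runoff ordinates (Q − Q_b): 0.0, 6.0, 41.0, 81.0, 125.0, 91.0, 67.0, 49.0, 36.0, 26.0, 0.0 m³/s.
ΣQ_DR = 522.0 m³/s.
With Δt = 0.25 h = 900 s, V = ΣQ_DR · Δt = 522.0 × 900 = 4.70 × 10^5 m³.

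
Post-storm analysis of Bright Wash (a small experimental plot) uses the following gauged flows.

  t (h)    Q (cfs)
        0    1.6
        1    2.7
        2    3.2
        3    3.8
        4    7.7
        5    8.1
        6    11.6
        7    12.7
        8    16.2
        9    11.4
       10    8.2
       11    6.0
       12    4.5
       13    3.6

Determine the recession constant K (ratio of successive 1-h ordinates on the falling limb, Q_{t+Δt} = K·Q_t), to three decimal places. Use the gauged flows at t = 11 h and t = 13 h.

K ≈ 0.775

Using the recession-limb readings at t = 11 h and t = 13 h: Q falls from 6.0 to 3.6 cfs over 2 intervals.
K = (Q₂/Q₁)^(1/2) = (3.6/6.0)^(1/2) = 0.775.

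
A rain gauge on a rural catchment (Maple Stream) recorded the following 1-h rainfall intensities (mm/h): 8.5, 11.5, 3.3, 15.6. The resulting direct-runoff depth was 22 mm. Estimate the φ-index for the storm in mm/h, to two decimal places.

φ ≈ 4.53 mm/h

Only the 3 blocks with intensity above φ contribute runoff: 8.5, 11.5, 15.6 mm/h.
Σ(I−φ)·Δt = d  ⇒  (8.5+11.5+15.6 − 3φ)·1 = 22
φ = (35.60 − 22/1) / 3 = 4.53 mm/h.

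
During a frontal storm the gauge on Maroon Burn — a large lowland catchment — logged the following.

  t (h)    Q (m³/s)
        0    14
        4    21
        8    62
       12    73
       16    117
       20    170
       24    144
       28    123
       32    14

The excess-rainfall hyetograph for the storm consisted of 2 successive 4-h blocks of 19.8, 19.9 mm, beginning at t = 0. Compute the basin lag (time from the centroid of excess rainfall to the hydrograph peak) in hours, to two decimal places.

t_L ≈ 15.99 h

Centroid of excess rainfall: t_c = Σ P_i·t̄_i / ΣP_i = 4.0050 h (block centres at 2, 6 h).
Hydrograph peak occurs at t = 20 h, so basin lag t_L = 20 − 4.0050 = 15.99 h.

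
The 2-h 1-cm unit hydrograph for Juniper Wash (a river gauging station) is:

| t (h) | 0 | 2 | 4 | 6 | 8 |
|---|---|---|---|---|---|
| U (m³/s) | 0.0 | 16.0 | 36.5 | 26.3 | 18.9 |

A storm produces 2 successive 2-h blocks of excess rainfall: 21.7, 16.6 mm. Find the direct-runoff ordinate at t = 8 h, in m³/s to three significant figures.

Q ≈ 84.7 m³/s

By discrete convolution, Q_j = Σ (P_i / 10 mm) · U_{j−i}.
At t = 8 h (j=4): Q = (21.7/10)·18.9 + (16.6/10)·26.3 = 84.7 m³/s.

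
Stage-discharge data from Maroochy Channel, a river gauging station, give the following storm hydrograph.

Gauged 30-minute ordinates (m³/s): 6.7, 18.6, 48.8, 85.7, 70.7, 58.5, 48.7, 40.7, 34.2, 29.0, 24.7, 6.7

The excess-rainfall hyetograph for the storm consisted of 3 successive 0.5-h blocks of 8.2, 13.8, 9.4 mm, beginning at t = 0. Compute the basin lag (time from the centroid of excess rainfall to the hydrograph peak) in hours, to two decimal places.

Centroid of excess rainfall: t_c = Σ P_i·t̄_i / ΣP_i = 0.7691 h (block centres at 0.25, 0.75, 1.25 h).
Hydrograph peak occurs at t = 1.5 h, so basin lag t_L = 1.5 − 0.7691 = 0.73 h.

t_L ≈ 0.73 h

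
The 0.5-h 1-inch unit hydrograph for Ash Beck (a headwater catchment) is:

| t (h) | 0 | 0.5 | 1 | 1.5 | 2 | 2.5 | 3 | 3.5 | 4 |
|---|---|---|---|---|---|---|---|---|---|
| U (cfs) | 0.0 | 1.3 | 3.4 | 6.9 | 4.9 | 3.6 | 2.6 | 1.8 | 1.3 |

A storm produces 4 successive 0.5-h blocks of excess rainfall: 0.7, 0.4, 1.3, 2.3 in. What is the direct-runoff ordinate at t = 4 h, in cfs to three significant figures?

By discrete convolution, Q_j = Σ (P_i / 1 in) · U_{j−i}.
At t = 4 h (j=8): Q = (0.7/1)·1.3 + (0.4/1)·1.8 + (1.3/1)·2.6 + (2.3/1)·3.6 = 13.3 cfs.

Q ≈ 13.3 cfs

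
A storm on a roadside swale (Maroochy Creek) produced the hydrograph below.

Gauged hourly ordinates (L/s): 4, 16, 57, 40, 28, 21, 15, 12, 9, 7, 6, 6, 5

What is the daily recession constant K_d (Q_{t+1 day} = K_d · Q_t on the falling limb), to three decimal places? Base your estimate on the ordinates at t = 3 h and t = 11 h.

K_d ≈ 0.003

Between t = 3 h and t = 11 h the flow falls from 40 to 6 L/s over 8×1 h = 8 h.
Per-interval ratio K = (6/40)^(1/8) = 0.7889; K_d = K^(24/1) = 0.003.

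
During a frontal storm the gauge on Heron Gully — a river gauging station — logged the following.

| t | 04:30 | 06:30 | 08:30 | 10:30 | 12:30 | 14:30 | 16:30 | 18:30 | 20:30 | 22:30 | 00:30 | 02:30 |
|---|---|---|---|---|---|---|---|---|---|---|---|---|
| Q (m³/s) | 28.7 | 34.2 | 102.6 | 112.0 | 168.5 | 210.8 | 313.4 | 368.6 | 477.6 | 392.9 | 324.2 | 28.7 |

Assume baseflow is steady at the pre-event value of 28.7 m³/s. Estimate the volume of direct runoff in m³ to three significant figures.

Direct-runoff ordinates (Q − Q_b): 0.0, 5.5, 73.9, 83.3, 139.8, 182.1, 284.7, 339.9, 448.9, 364.2, 295.5, 0.0 m³/s.
ΣQ_DR = 2218 m³/s.
With Δt = 2 h = 7200 s, V = ΣQ_DR · Δt = 2218 × 7200 = 1.60 × 10^7 m³.

V ≈ 1.60 × 10^7 m³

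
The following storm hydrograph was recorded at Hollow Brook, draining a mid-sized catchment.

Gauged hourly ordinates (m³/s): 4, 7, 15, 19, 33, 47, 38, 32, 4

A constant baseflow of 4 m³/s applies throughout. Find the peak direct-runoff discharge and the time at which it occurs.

Subtracting baseflow gives direct-runoff ordinates: 0.0, 3.0, 11.0, 15.0, 29.0, 43.0, 34.0, 28.0, 0.0 m³/s.
The maximum is 43.0 m³/s, occurring at the reading for t = 5 h.

Q_p = 43.0 m³/s at t = 5 h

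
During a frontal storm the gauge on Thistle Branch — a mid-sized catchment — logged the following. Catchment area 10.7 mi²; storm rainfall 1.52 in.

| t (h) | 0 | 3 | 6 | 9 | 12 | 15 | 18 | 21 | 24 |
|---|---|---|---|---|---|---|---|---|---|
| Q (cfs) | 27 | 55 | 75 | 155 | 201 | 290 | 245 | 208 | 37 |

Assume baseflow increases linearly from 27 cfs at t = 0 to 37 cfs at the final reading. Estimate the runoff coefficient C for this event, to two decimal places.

C ≈ 0.29

ΣQ_DR = 1005 cfs; V = ΣQ_DR·Δt = 1.085 × 10^7 ft³.
Runoff depth d = V / A = 0.4366 in.
C = d / P = 0.4366 / 1.52 = 0.29.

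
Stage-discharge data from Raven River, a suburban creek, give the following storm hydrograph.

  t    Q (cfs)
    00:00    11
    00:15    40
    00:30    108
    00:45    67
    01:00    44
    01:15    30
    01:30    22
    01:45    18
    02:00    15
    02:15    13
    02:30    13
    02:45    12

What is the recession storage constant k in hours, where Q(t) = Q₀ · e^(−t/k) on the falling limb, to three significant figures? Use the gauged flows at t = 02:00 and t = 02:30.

k ≈ 3.49 h

On the falling limb, Q drops from 15 to 13 cfs between t = 02:00 and t = 02:30 (Δt = 0.5 h).
k = −Δt / ln(Q₂/Q₁) = −0.5 / ln(13/15) = 3.49 h.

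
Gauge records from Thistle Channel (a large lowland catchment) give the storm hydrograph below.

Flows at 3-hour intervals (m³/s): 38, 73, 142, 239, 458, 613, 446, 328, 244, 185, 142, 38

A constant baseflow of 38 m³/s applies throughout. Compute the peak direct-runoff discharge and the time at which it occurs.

Subtracting baseflow gives direct-runoff ordinates: 0.0, 35.0, 104.0, 201.0, 420.0, 575.0, 408.0, 290.0, 206.0, 147.0, 104.0, 0.0 m³/s.
The maximum is 575.0 m³/s, occurring at the reading for t = 15 h.

Q_p = 575.0 m³/s at t = 15 h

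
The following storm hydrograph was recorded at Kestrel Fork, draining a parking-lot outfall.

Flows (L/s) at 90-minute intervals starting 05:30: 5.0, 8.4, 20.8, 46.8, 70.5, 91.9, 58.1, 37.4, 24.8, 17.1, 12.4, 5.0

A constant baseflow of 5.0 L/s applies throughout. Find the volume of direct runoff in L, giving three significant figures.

Direct-runoff ordinates (Q − Q_b): 0.0, 3.4, 15.8, 41.8, 65.5, 86.9, 53.1, 32.4, 19.8, 12.1, 7.4, 0.0 L/s.
ΣQ_DR = 338.2 L/s.
With Δt = 1.5 h = 5400 s, V = ΣQ_DR · Δt = 338.2 × 5400 = 1.83 × 10^6 L.

V ≈ 1.83 × 10^6 L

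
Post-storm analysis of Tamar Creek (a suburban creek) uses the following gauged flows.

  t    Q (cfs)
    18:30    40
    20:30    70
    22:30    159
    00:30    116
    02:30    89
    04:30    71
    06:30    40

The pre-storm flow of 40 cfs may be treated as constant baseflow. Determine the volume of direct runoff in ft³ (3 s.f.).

Direct-runoff ordinates (Q − Q_b): 0.0, 30.0, 119.0, 76.0, 49.0, 31.0, 0.0 cfs.
ΣQ_DR = 305.0 cfs.
With Δt = 2 h = 7200 s, V = ΣQ_DR · Δt = 305.0 × 7200 = 2.20 × 10^6 ft³.

V ≈ 2.20 × 10^6 ft³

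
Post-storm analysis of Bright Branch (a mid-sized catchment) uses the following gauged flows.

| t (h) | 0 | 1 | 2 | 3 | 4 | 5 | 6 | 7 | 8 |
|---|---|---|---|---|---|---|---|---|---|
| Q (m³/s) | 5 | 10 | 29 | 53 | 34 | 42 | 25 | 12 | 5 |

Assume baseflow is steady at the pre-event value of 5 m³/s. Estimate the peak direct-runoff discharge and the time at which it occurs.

Q_p = 48.0 m³/s at t = 3 h

Subtracting baseflow gives direct-runoff ordinates: 0.0, 5.0, 24.0, 48.0, 29.0, 37.0, 20.0, 7.0, 0.0 m³/s.
The maximum is 48.0 m³/s, occurring at the reading for t = 3 h.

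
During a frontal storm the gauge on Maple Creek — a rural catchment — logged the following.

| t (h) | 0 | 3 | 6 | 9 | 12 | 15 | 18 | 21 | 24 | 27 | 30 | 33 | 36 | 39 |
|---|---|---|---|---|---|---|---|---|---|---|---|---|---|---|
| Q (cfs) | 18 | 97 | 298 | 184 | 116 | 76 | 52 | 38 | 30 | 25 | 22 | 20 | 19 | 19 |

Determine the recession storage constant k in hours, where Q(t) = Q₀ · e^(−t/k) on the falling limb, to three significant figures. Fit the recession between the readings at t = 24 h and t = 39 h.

On the falling limb, Q drops from 30 to 19 cfs between t = 24 h and t = 39 h (Δt = 15 h).
k = −Δt / ln(Q₂/Q₁) = −15 / ln(19/30) = 32.8 h.

k ≈ 32.8 h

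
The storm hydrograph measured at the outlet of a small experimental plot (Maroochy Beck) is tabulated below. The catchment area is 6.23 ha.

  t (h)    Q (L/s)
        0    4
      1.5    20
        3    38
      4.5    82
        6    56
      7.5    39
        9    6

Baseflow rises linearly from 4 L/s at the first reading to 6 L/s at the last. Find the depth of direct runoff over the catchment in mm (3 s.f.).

Direct runoff: 0.00, 15.67, 33.33, 77.00, 50.67, 33.33, 0.00 L/s; ΣQ_DR = 210.0 L/s.
V = ΣQ_DR · Δt = 210.0 × 5400 s = 1.134 × 10^6 L.
Over A = 6.23 ha, depth = V / A = 18.2 mm.

d ≈ 18.2 mm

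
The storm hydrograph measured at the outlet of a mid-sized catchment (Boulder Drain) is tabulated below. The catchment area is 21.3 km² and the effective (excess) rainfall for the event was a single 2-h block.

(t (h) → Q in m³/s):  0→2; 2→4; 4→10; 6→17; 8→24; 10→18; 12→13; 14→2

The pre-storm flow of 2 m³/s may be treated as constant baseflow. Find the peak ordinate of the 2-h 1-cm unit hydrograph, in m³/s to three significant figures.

Direct runoff: 0.0, 2.0, 8.0, 15.0, 22.0, 16.0, 11.0, 0.0 m³/s; ΣQ_DR = 74.00 m³/s, peak = 22.0 m³/s.
Runoff depth d = ΣQ_DR·Δt / A = 74.00 × 7200 / (21.3 km²) = 25.01 mm.
The 1-cm UH is the DRH scaled by (10 mm)/d, so U_p = 22.0 × 10/25.01 = 8.80 m³/s.

U_p ≈ 8.80 m³/s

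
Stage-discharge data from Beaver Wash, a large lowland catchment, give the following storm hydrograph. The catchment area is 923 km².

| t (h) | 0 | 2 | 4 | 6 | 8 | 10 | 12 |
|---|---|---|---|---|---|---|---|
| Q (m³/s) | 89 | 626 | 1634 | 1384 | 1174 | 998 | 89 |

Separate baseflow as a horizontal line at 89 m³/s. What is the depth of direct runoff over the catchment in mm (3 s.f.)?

d ≈ 41.9 mm

Direct runoff: 0.0, 537.0, 1545.0, 1295.0, 1085.0, 909.0, 0.0 m³/s; ΣQ_DR = 5371 m³/s.
V = ΣQ_DR · Δt = 5371 × 7200 s = 3.867 × 10^7 m³.
Over A = 923 km², depth = V / A = 41.9 mm.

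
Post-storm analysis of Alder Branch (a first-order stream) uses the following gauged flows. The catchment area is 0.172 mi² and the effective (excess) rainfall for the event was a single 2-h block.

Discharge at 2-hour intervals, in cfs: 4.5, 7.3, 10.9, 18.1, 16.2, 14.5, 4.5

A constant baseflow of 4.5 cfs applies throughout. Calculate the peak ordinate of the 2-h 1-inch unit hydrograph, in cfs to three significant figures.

Direct runoff: 0.0, 2.8, 6.4, 13.6, 11.7, 10.0, 0.0 cfs; ΣQ_DR = 44.50 cfs, peak = 13.6 cfs.
Runoff depth d = ΣQ_DR·Δt / A = 44.50 × 7200 / (0.172 mi²) = 0.8018 in.
The 1-inch UH is the DRH scaled by (1 in)/d, so U_p = 13.6 × 1/0.8018 = 17.0 cfs.

U_p ≈ 17.0 cfs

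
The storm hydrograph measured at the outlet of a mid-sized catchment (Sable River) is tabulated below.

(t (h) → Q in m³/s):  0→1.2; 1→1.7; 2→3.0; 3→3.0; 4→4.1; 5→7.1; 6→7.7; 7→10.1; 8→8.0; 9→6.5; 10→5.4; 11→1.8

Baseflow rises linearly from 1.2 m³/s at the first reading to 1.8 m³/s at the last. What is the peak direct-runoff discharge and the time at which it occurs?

Subtracting baseflow gives direct-runoff ordinates: 0.00, 0.45, 1.69, 1.64, 2.68, 5.63, 6.17, 8.52, 6.36, 4.81, 3.65, 0.00 m³/s.
The maximum is 8.52 m³/s, occurring at the reading for t = 7 h.

Q_p = 8.52 m³/s at t = 7 h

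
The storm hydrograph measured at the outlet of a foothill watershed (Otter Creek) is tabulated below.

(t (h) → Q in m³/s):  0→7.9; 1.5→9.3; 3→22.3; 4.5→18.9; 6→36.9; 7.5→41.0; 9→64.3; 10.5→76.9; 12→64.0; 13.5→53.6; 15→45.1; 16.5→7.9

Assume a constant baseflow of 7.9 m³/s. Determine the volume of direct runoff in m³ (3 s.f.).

V ≈ 1.91 × 10^6 m³

Direct-runoff ordinates (Q − Q_b): 0.0, 1.4, 14.4, 11.0, 29.0, 33.1, 56.4, 69.0, 56.1, 45.7, 37.2, 0.0 m³/s.
ΣQ_DR = 353.3 m³/s.
With Δt = 1.5 h = 5400 s, V = ΣQ_DR · Δt = 353.3 × 5400 = 1.91 × 10^6 m³.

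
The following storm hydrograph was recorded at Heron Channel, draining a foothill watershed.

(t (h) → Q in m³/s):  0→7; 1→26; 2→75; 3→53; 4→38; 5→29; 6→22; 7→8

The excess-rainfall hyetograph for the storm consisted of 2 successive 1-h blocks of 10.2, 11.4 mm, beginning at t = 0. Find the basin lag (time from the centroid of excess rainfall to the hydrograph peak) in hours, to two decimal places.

Centroid of excess rainfall: t_c = Σ P_i·t̄_i / ΣP_i = 1.0278 h (block centres at 0.5, 1.5 h).
Hydrograph peak occurs at t = 2 h, so basin lag t_L = 2 − 1.0278 = 0.97 h.

t_L ≈ 0.97 h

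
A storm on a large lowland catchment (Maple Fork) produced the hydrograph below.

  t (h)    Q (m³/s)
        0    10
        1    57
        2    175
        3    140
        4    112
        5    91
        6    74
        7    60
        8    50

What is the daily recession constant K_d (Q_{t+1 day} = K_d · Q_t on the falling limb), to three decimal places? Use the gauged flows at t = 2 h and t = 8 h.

K_d ≈ 0.007

Between t = 2 h and t = 8 h the flow falls from 175 to 50 m³/s over 6×1 h = 6 h.
Per-interval ratio K = (50/175)^(1/6) = 0.8116; K_d = K^(24/1) = 0.007.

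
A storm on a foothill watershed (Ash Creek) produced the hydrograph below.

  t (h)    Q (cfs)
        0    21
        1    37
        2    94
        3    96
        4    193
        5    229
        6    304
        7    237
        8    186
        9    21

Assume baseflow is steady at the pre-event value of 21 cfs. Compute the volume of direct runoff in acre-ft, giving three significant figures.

V ≈ 99.8 acre-ft

Direct-runoff ordinates (Q − Q_b): 0.0, 16.0, 73.0, 75.0, 172.0, 208.0, 283.0, 216.0, 165.0, 0.0 cfs.
ΣQ_DR = 1208 cfs.
With Δt = 1 h = 3600 s, V = ΣQ_DR · Δt = 1208 × 3600 = 4.35 × 10^6 ft³ = 99.8 acre-ft.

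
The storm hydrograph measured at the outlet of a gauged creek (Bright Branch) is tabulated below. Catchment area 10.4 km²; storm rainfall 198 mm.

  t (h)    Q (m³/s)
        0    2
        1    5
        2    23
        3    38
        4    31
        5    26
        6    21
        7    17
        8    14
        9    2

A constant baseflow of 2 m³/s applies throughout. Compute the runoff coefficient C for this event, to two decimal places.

ΣQ_DR = 159.0 m³/s; V = ΣQ_DR·Δt = 5.724 × 10^5 m³.
Runoff depth d = V / A = 55.04 mm.
C = d / P = 55.04 / 198 = 0.28.

C ≈ 0.28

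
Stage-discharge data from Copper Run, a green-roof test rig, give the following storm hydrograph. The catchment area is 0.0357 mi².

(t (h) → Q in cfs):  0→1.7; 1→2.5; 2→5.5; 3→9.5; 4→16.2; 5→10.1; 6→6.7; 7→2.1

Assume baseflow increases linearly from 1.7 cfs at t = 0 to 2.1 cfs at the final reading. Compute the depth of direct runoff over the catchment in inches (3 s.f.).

d ≈ 1.70 in

Direct runoff: 0.00, 0.74, 3.69, 7.63, 14.27, 8.11, 4.66, 0.00 cfs; ΣQ_DR = 39.10 cfs.
V = ΣQ_DR · Δt = 39.10 × 3600 s = 1.408 × 10^5 ft³.
Over A = 0.0357 mi², depth = V / A = 1.70 in.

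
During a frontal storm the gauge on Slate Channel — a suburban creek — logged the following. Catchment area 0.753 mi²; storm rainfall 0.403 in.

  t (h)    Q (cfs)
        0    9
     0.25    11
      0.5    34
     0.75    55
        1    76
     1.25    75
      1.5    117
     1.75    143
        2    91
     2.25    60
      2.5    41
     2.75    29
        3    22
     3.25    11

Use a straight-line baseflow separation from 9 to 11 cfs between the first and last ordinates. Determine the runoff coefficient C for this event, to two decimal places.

ΣQ_DR = 634.0 cfs; V = ΣQ_DR·Δt = 5.706 × 10^5 ft³.
Runoff depth d = V / A = 0.3262 in.
C = d / P = 0.3262 / 0.403 = 0.81.

C ≈ 0.81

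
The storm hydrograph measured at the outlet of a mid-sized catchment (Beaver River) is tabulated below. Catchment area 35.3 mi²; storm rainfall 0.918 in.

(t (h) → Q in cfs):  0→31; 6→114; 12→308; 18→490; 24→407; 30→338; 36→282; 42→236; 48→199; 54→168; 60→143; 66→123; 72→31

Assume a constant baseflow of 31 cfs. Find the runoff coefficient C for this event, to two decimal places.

C ≈ 0.71

ΣQ_DR = 2467 cfs; V = ΣQ_DR·Δt = 5.329 × 10^7 ft³.
Runoff depth d = V / A = 0.6498 in.
C = d / P = 0.6498 / 0.918 = 0.71.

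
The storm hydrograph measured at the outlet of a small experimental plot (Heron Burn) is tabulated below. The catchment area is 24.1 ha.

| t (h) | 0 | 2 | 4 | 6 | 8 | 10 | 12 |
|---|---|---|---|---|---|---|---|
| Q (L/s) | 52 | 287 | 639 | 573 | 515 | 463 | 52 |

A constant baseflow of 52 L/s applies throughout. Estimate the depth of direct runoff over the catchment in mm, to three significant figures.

d ≈ 66.2 mm

Direct runoff: 0.0, 235.0, 587.0, 521.0, 463.0, 411.0, 0.0 L/s; ΣQ_DR = 2217 L/s.
V = ΣQ_DR · Δt = 2217 × 7200 s = 1.596 × 10^7 L.
Over A = 24.1 ha, depth = V / A = 66.2 mm.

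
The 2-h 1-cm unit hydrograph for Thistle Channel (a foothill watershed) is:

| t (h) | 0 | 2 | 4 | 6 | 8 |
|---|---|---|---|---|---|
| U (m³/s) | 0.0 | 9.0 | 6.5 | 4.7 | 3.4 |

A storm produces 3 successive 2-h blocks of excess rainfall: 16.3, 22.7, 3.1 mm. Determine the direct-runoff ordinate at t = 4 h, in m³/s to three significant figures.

Q ≈ 31.0 m³/s

By discrete convolution, Q_j = Σ (P_i / 10 mm) · U_{j−i}.
At t = 4 h (j=2): Q = (16.3/10)·6.5 + (22.7/10)·9.0 + (3.1/10)·0.0 = 31.0 m³/s.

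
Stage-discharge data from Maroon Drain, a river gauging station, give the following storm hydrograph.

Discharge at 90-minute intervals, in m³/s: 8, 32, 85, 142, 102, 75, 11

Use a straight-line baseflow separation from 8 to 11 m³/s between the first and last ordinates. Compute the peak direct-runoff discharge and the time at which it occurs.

Q_p = 132.50 m³/s at t = 4.5 h

Subtracting baseflow gives direct-runoff ordinates: 0.00, 23.50, 76.00, 132.50, 92.00, 64.50, 0.00 m³/s.
The maximum is 132.50 m³/s, occurring at the reading for t = 4.5 h.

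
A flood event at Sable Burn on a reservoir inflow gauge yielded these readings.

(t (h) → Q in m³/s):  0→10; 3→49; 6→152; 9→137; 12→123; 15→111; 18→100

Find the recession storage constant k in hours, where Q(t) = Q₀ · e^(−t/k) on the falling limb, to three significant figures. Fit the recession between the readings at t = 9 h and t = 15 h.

k ≈ 28.5 h

On the falling limb, Q drops from 137 to 111 m³/s between t = 9 h and t = 15 h (Δt = 6 h).
k = −Δt / ln(Q₂/Q₁) = −6 / ln(111/137) = 28.5 h.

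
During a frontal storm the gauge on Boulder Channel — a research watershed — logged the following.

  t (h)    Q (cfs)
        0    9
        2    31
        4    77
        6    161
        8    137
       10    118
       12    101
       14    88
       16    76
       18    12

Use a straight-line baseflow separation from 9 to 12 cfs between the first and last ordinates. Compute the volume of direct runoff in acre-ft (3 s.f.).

V ≈ 117 acre-ft

Direct-runoff ordinates (Q − Q_b): 0.00, 21.67, 67.33, 151.00, 126.67, 107.33, 90.00, 76.67, 64.33, 0.00 cfs.
ΣQ_DR = 705.0 cfs.
With Δt = 2 h = 7200 s, V = ΣQ_DR · Δt = 705.0 × 7200 = 5.08 × 10^6 ft³ = 117 acre-ft.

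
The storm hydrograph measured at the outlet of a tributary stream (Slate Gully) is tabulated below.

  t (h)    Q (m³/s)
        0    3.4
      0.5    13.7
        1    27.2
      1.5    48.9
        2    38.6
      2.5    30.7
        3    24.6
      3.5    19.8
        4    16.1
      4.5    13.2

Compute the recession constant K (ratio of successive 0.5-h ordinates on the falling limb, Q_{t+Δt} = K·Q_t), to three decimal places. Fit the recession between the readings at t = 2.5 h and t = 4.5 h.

K ≈ 0.810

Using the recession-limb readings at t = 2.5 h and t = 4.5 h: Q falls from 30.7 to 13.2 m³/s over 4 intervals.
K = (Q₂/Q₁)^(1/4) = (13.2/30.7)^(1/4) = 0.810.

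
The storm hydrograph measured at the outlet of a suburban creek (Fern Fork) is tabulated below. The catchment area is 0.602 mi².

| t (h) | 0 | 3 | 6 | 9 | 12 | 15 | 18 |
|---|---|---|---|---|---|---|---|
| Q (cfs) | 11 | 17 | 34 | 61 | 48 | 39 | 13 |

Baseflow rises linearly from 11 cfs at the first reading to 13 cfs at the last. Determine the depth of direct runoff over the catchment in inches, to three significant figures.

Direct runoff: 0.00, 5.67, 22.33, 49.00, 35.67, 26.33, 0.00 cfs; ΣQ_DR = 139.0 cfs.
V = ΣQ_DR · Δt = 139.0 × 10800 s = 1.501 × 10^6 ft³.
Over A = 0.602 mi², depth = V / A = 1.07 in.

d ≈ 1.07 in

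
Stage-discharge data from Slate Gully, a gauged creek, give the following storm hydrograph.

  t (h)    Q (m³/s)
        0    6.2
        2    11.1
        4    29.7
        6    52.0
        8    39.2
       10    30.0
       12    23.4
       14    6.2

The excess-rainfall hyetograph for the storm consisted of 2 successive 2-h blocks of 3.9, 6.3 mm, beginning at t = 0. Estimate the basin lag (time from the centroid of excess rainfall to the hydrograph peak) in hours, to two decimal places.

Centroid of excess rainfall: t_c = Σ P_i·t̄_i / ΣP_i = 2.2353 h (block centres at 1, 3 h).
Hydrograph peak occurs at t = 6 h, so basin lag t_L = 6 − 2.2353 = 3.76 h.

t_L ≈ 3.76 h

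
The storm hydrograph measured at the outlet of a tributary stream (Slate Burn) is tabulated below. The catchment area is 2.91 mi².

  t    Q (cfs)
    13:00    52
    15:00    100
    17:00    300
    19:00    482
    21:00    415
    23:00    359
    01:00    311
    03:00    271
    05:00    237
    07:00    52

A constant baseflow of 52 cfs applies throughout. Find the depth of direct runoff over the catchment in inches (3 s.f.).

d ≈ 2.19 in

Direct runoff: 0.0, 48.0, 248.0, 430.0, 363.0, 307.0, 259.0, 219.0, 185.0, 0.0 cfs; ΣQ_DR = 2059 cfs.
V = ΣQ_DR · Δt = 2059 × 7200 s = 1.482 × 10^7 ft³.
Over A = 2.91 mi², depth = V / A = 2.19 in.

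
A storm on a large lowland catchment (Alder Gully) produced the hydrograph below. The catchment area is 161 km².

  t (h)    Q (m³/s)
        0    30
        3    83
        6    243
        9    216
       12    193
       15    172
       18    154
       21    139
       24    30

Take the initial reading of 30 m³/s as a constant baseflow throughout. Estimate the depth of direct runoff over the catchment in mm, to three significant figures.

d ≈ 66.4 mm

Direct runoff: 0.0, 53.0, 213.0, 186.0, 163.0, 142.0, 124.0, 109.0, 0.0 m³/s; ΣQ_DR = 990.0 m³/s.
V = ΣQ_DR · Δt = 990.0 × 10800 s = 1.069 × 10^7 m³.
Over A = 161 km², depth = V / A = 66.4 mm.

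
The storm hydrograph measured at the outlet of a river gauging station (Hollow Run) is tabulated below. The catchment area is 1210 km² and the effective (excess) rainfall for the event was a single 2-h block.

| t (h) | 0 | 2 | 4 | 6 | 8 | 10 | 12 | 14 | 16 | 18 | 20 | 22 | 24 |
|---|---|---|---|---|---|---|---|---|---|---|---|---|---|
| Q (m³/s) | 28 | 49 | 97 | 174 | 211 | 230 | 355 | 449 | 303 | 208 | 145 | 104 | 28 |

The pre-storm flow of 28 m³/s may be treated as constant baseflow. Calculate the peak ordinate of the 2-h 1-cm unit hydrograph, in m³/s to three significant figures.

U_p ≈ 351 m³/s

Direct runoff: 0.0, 21.0, 69.0, 146.0, 183.0, 202.0, 327.0, 421.0, 275.0, 180.0, 117.0, 76.0, 0.0 m³/s; ΣQ_DR = 2017 m³/s, peak = 421.0 m³/s.
Runoff depth d = ΣQ_DR·Δt / A = 2017 × 7200 / (1210 km²) = 12.00 mm.
The 1-cm UH is the DRH scaled by (10 mm)/d, so U_p = 421.0 × 10/12.00 = 351 m³/s.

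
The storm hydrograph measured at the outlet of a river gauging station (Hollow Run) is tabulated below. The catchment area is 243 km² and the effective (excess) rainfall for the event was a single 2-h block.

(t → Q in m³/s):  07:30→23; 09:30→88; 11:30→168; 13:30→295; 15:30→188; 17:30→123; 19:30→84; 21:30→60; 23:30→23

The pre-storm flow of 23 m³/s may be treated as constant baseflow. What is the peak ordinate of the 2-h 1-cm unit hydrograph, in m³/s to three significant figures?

Direct runoff: 0.0, 65.0, 145.0, 272.0, 165.0, 100.0, 61.0, 37.0, 0.0 m³/s; ΣQ_DR = 845.0 m³/s, peak = 272.0 m³/s.
Runoff depth d = ΣQ_DR·Δt / A = 845.0 × 7200 / (243 km²) = 25.04 mm.
The 1-cm UH is the DRH scaled by (10 mm)/d, so U_p = 272.0 × 10/25.04 = 109 m³/s.

U_p ≈ 109 m³/s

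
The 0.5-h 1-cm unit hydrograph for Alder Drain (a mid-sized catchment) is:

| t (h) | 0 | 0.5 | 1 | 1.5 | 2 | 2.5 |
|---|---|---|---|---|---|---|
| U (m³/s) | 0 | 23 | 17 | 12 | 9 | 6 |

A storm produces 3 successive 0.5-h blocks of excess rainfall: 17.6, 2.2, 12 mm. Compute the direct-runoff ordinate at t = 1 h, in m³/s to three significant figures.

Q ≈ 35.0 m³/s

By discrete convolution, Q_j = Σ (P_i / 10 mm) · U_{j−i}.
At t = 1 h (j=2): Q = (17.6/10)·17 + (2.2/10)·23 + (12/10)·0 = 35.0 m³/s.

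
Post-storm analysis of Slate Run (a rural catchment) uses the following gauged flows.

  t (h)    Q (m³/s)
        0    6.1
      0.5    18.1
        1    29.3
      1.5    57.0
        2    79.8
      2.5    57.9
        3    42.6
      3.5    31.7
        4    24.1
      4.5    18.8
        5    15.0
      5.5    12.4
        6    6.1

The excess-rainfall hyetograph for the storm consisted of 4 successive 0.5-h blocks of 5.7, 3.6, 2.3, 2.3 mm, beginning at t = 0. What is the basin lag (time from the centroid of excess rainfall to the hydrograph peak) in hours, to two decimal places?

t_L ≈ 1.21 h

Centroid of excess rainfall: t_c = Σ P_i·t̄_i / ΣP_i = 0.7932 h (block centres at 0.25, 0.75, 1.25, 1.75 h).
Hydrograph peak occurs at t = 2 h, so basin lag t_L = 2 − 0.7932 = 1.21 h.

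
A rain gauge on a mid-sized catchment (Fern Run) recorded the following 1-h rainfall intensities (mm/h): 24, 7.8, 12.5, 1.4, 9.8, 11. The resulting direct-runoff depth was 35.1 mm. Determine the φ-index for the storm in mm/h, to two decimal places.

φ ≈ 6.00 mm/h

Only the 5 blocks with intensity above φ contribute runoff: 24, 7.8, 12.5, 9.8, 11 mm/h.
Σ(I−φ)·Δt = d  ⇒  (24+7.8+12.5+9.8+11 − 5φ)·1 = 35.1
φ = (65.10 − 35.1/1) / 5 = 6.00 mm/h.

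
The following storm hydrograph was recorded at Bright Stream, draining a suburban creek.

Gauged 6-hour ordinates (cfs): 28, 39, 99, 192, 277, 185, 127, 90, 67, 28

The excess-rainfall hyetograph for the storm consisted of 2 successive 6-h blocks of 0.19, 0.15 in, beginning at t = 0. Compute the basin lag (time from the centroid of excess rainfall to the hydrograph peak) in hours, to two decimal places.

Centroid of excess rainfall: t_c = Σ P_i·t̄_i / ΣP_i = 5.6471 h (block centres at 3, 9 h).
Hydrograph peak occurs at t = 24 h, so basin lag t_L = 24 − 5.6471 = 18.35 h.

t_L ≈ 18.35 h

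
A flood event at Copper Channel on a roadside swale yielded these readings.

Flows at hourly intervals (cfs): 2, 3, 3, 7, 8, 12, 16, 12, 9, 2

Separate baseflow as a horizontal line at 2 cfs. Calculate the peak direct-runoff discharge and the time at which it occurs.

Q_p = 14.0 cfs at t = 6 h

Subtracting baseflow gives direct-runoff ordinates: 0.0, 1.0, 1.0, 5.0, 6.0, 10.0, 14.0, 10.0, 7.0, 0.0 cfs.
The maximum is 14.0 cfs, occurring at the reading for t = 6 h.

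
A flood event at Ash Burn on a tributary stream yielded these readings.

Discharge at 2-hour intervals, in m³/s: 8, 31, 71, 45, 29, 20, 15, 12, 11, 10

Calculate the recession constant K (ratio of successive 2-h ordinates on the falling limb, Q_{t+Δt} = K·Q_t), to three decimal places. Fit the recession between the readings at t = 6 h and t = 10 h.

K ≈ 0.667

Using the recession-limb readings at t = 6 h and t = 10 h: Q falls from 45 to 20 m³/s over 2 intervals.
K = (Q₂/Q₁)^(1/2) = (20/45)^(1/2) = 0.667.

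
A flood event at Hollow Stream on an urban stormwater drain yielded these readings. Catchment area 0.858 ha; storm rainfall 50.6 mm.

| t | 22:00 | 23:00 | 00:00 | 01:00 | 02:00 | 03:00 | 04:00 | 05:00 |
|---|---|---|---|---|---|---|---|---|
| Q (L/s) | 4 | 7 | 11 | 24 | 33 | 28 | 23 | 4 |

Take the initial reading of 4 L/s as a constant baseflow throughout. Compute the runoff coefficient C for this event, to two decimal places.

C ≈ 0.85

ΣQ_DR = 102.0 L/s; V = ΣQ_DR·Δt = 3.672 × 10^5 L.
Runoff depth d = V / A = 42.80 mm.
C = d / P = 42.80 / 50.6 = 0.85.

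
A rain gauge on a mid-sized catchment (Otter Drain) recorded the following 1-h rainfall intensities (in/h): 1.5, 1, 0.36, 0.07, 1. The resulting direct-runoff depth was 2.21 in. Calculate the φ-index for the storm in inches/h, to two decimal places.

Only the 3 blocks with intensity above φ contribute runoff: 1.5, 1, 1 in/h.
Σ(I−φ)·Δt = d  ⇒  (1.5+1+1 − 3φ)·1 = 2.21
φ = (3.500 − 2.21/1) / 3 = 0.43 in/h.

φ ≈ 0.43 in/h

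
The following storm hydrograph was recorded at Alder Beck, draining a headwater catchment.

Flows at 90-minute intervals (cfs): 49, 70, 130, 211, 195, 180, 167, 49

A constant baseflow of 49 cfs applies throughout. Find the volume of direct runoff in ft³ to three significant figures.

Direct-runoff ordinates (Q − Q_b): 0.0, 21.0, 81.0, 162.0, 146.0, 131.0, 118.0, 0.0 cfs.
ΣQ_DR = 659.0 cfs.
With Δt = 1.5 h = 5400 s, V = ΣQ_DR · Δt = 659.0 × 5400 = 3.56 × 10^6 ft³.

V ≈ 3.56 × 10^6 ft³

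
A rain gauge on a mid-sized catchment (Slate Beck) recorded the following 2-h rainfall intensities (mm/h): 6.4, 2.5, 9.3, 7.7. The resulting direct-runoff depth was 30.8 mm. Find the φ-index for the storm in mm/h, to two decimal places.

φ ≈ 2.67 mm/h

Only the 3 blocks with intensity above φ contribute runoff: 6.4, 9.3, 7.7 mm/h.
Σ(I−φ)·Δt = d  ⇒  (6.4+9.3+7.7 − 3φ)·2 = 30.8
φ = (23.40 − 30.8/2) / 3 = 2.67 mm/h.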